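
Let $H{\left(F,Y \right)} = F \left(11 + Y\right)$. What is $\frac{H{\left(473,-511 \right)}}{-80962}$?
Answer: $\frac{118250}{40481} \approx 2.9211$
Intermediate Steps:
$\frac{H{\left(473,-511 \right)}}{-80962} = \frac{473 \left(11 - 511\right)}{-80962} = 473 \left(-500\right) \left(- \frac{1}{80962}\right) = \left(-236500\right) \left(- \frac{1}{80962}\right) = \frac{118250}{40481}$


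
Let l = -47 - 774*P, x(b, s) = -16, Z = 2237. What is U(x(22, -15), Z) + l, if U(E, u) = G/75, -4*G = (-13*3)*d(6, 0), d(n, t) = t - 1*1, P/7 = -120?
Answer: 65011287/100 ≈ 6.5011e+5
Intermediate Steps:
P = -840 (P = 7*(-120) = -840)
d(n, t) = -1 + t (d(n, t) = t - 1 = -1 + t)
l = 650113 (l = -47 - 774*(-840) = -47 + 650160 = 650113)
G = -39/4 (G = -(-13*3)*(-1 + 0)/4 = -(-39)*(-1)/4 = -¼*39 = -39/4 ≈ -9.7500)
U(E, u) = -13/100 (U(E, u) = -39/4/75 = -39/4*1/75 = -13/100)
U(x(22, -15), Z) + l = -13/100 + 650113 = 65011287/100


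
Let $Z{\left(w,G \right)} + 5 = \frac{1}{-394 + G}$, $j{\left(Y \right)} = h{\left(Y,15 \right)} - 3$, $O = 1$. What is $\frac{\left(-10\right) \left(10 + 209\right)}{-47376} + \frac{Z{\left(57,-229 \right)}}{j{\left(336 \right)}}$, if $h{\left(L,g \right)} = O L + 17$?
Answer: $\frac{3927451}{122980200} \approx 0.031936$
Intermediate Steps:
$h{\left(L,g \right)} = 17 + L$ ($h{\left(L,g \right)} = 1 L + 17 = L + 17 = 17 + L$)
$j{\left(Y \right)} = 14 + Y$ ($j{\left(Y \right)} = \left(17 + Y\right) - 3 = 14 + Y$)
$Z{\left(w,G \right)} = -5 + \frac{1}{-394 + G}$
$\frac{\left(-10\right) \left(10 + 209\right)}{-47376} + \frac{Z{\left(57,-229 \right)}}{j{\left(336 \right)}} = \frac{\left(-10\right) \left(10 + 209\right)}{-47376} + \frac{\frac{1}{-394 - 229} \left(1971 - -1145\right)}{14 + 336} = \left(-10\right) 219 \left(- \frac{1}{47376}\right) + \frac{\frac{1}{-623} \left(1971 + 1145\right)}{350} = \left(-2190\right) \left(- \frac{1}{47376}\right) + \left(- \frac{1}{623}\right) 3116 \cdot \frac{1}{350} = \frac{365}{7896} - \frac{1558}{109025} = \frac{3927451}{122980200}$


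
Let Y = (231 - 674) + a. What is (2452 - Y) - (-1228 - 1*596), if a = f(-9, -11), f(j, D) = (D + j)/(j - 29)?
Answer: 89651/19 ≈ 4718.5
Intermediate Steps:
f(j, D) = (D + j)/(-29 + j)
a = 10/19 (a = (-11 - 9)/(-29 - 9) = -20/(-38) = -1/38*(-20) = 10/19 ≈ 0.52632)
Y = -8407/19 (Y = (231 - 674) + 10/19 = -443 + 10/19 = -8407/19 ≈ -442.47)
(2452 - Y) - (-1228 - 1*596) = (2452 - 1*(-8407/19)) - (-1228 - 1*596) = (2452 + 8407/19) - (-1228 - 596) = 54995/19 - 1*(-1824) = 54995/19 + 1824 = 89651/19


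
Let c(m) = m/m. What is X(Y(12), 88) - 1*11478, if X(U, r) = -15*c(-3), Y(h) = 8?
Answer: -11493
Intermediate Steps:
c(m) = 1
X(U, r) = -15 (X(U, r) = -15*1 = -15)
X(Y(12), 88) - 1*11478 = -15 - 1*11478 = -15 - 11478 = -11493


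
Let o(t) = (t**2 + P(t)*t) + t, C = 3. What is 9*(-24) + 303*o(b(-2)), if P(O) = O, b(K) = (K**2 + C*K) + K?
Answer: 8268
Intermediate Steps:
b(K) = K**2 + 4*K (b(K) = (K**2 + 3*K) + K = K**2 + 4*K)
o(t) = t + 2*t**2 (o(t) = (t**2 + t*t) + t = (t**2 + t**2) + t = 2*t**2 + t = t + 2*t**2)
9*(-24) + 303*o(b(-2)) = 9*(-24) + 303*((-2*(4 - 2))*(1 + 2*(-2*(4 - 2)))) = -216 + 303*((-2*2)*(1 + 2*(-2*2))) = -216 + 303*(-4*(1 + 2*(-4))) = -216 + 303*(-4*(1 - 8)) = -216 + 303*(-4*(-7)) = -216 + 303*28 = -216 + 8484 = 8268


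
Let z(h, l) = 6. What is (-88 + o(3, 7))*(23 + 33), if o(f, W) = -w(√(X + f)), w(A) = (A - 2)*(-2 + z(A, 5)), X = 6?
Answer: -5152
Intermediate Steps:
w(A) = -8 + 4*A (w(A) = (A - 2)*(-2 + 6) = (-2 + A)*4 = -8 + 4*A)
o(f, W) = 8 - 4*√(6 + f) (o(f, W) = -(-8 + 4*√(6 + f)) = 8 - 4*√(6 + f))
(-88 + o(3, 7))*(23 + 33) = (-88 + (8 - 4*√(6 + 3)))*(23 + 33) = (-88 + (8 - 4*√9))*56 = (-88 + (8 - 4*3))*56 = (-88 + (8 - 12))*56 = (-88 - 4)*56 = -92*56 = -5152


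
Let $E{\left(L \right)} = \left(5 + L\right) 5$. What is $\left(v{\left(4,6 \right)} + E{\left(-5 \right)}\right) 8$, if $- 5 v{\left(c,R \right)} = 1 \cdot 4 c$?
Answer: $- \frac{128}{5} \approx -25.6$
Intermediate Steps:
$v{\left(c,R \right)} = - \frac{4 c}{5}$ ($v{\left(c,R \right)} = - \frac{1 \cdot 4 c}{5} = - \frac{4 c}{5}$)
$E{\left(L \right)} = 25 + 5 L$
$\left(v{\left(4,6 \right)} + E{\left(-5 \right)}\right) 8 = \left(\left(- \frac{4}{5}\right) 4 + \left(25 + 5 \left(-5\right)\right)\right) 8 = \left(- \frac{16}{5} + \left(25 - 25\right)\right) 8 = \left(- \frac{16}{5} + 0\right) 8 = \left(- \frac{16}{5}\right) 8 = - \frac{128}{5}$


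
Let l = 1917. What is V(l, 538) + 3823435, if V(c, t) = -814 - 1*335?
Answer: 3822286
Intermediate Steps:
V(c, t) = -1149 (V(c, t) = -814 - 335 = -1149)
V(l, 538) + 3823435 = -1149 + 3823435 = 3822286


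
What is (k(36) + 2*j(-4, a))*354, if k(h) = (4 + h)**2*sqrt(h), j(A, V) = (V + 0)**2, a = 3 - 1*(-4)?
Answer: 3433092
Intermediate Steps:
a = 7 (a = 3 + 4 = 7)
j(A, V) = V**2
k(h) = sqrt(h)*(4 + h)**2
(k(36) + 2*j(-4, a))*354 = (sqrt(36)*(4 + 36)**2 + 2*7**2)*354 = (6*40**2 + 2*49)*354 = (6*1600 + 98)*354 = (9600 + 98)*354 = 9698*354 = 3433092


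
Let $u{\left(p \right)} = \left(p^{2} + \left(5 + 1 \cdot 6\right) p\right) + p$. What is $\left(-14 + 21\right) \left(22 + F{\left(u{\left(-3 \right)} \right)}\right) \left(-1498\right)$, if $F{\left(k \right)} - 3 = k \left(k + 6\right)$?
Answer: $-6207712$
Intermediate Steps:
$u{\left(p \right)} = p^{2} + 12 p$ ($u{\left(p \right)} = \left(p^{2} + \left(5 + 6\right) p\right) + p = \left(p^{2} + 11 p\right) + p = p^{2} + 12 p$)
$F{\left(k \right)} = 3 + k \left(6 + k\right)$ ($F{\left(k \right)} = 3 + k \left(k + 6\right) = 3 + k \left(6 + k\right)$)
$\left(-14 + 21\right) \left(22 + F{\left(u{\left(-3 \right)} \right)}\right) \left(-1498\right) = \left(-14 + 21\right) \left(22 + \left(3 + \left(- 3 \left(12 - 3\right)\right)^{2} + 6 \left(- 3 \left(12 - 3\right)\right)\right)\right) \left(-1498\right) = 7 \left(22 + \left(3 + \left(\left(-3\right) 9\right)^{2} + 6 \left(\left(-3\right) 9\right)\right)\right) \left(-1498\right) = 7 \left(22 + \left(3 + \left(-27\right)^{2} + 6 \left(-27\right)\right)\right) \left(-1498\right) = 7 \left(22 + \left(3 + 729 - 162\right)\right) \left(-1498\right) = 7 \left(22 + 570\right) \left(-1498\right) = 7 \cdot 592 \left(-1498\right) = 4144 \left(-1498\right) = -6207712$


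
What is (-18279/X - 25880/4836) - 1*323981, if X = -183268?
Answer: -71785961683421/221571012 ≈ -3.2399e+5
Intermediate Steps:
(-18279/X - 25880/4836) - 1*323981 = (-18279/(-183268) - 25880/4836) - 1*323981 = (-18279*(-1/183268) - 25880*1/4836) - 323981 = (18279/183268 - 6470/1209) - 323981 = -1163644649/221571012 - 323981 = -71785961683421/221571012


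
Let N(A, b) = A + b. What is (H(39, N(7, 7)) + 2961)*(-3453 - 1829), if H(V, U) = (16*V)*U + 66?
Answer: -62132166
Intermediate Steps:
H(V, U) = 66 + 16*U*V (H(V, U) = 16*U*V + 66 = 66 + 16*U*V)
(H(39, N(7, 7)) + 2961)*(-3453 - 1829) = ((66 + 16*(7 + 7)*39) + 2961)*(-3453 - 1829) = ((66 + 16*14*39) + 2961)*(-5282) = ((66 + 8736) + 2961)*(-5282) = (8802 + 2961)*(-5282) = 11763*(-5282) = -62132166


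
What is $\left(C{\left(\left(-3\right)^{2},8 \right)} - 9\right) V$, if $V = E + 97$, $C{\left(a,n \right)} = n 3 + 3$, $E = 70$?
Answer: $3006$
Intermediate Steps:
$C{\left(a,n \right)} = 3 + 3 n$ ($C{\left(a,n \right)} = 3 n + 3 = 3 + 3 n$)
$V = 167$ ($V = 70 + 97 = 167$)
$\left(C{\left(\left(-3\right)^{2},8 \right)} - 9\right) V = \left(\left(3 + 3 \cdot 8\right) - 9\right) 167 = \left(\left(3 + 24\right) - 9\right) 167 = \left(27 - 9\right) 167 = 18 \cdot 167 = 3006$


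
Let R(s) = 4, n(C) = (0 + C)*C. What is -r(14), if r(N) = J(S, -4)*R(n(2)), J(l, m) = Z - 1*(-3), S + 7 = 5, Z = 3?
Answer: -24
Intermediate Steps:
S = -2 (S = -7 + 5 = -2)
n(C) = C² (n(C) = C*C = C²)
J(l, m) = 6 (J(l, m) = 3 - 1*(-3) = 3 + 3 = 6)
r(N) = 24 (r(N) = 6*4 = 24)
-r(14) = -1*24 = -24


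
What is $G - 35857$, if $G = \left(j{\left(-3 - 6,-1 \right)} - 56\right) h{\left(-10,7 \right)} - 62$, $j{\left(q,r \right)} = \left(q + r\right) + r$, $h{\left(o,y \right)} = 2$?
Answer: $-36053$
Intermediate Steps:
$j{\left(q,r \right)} = q + 2 r$
$G = -196$ ($G = \left(\left(\left(-3 - 6\right) + 2 \left(-1\right)\right) - 56\right) 2 - 62 = \left(\left(\left(-3 - 6\right) - 2\right) - 56\right) 2 - 62 = \left(\left(-9 - 2\right) - 56\right) 2 - 62 = \left(-11 - 56\right) 2 - 62 = \left(-67\right) 2 - 62 = -134 - 62 = -196$)
$G - 35857 = -196 - 35857 = -36053$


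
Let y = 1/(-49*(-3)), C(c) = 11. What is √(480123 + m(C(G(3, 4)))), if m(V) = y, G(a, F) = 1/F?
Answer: √211734246/21 ≈ 692.91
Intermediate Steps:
y = 1/147 ≈ 0.0068027
m(V) = 1/147
√(480123 + m(C(G(3, 4)))) = √(480123 + 1/147) = √(70578082/147) = √211734246/21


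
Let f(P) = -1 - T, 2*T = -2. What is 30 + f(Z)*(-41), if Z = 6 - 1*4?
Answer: 30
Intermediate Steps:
T = -1 (T = (1/2)*(-2) = -1)
Z = 2 (Z = 6 - 4 = 2)
f(P) = 0 (f(P) = -1 - 1*(-1) = -1 + 1 = 0)
30 + f(Z)*(-41) = 30 + 0*(-41) = 30 + 0 = 30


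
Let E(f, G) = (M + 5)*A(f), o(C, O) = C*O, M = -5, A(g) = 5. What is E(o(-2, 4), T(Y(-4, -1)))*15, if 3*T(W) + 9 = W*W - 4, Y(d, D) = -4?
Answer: 0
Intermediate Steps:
T(W) = -13/3 + W²/3 (T(W) = -3 + (W*W - 4)/3 = -3 + (W² - 4)/3 = -3 + (-4 + W²)/3 = -3 + (-4/3 + W²/3) = -13/3 + W²/3)
E(f, G) = 0 (E(f, G) = (-5 + 5)*5 = 0*5 = 0)
E(o(-2, 4), T(Y(-4, -1)))*15 = 0*15 = 0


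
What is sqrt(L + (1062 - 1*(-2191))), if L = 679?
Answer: 2*sqrt(983) ≈ 62.706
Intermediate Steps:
sqrt(L + (1062 - 1*(-2191))) = sqrt(679 + (1062 - 1*(-2191))) = sqrt(679 + (1062 + 2191)) = sqrt(679 + 3253) = sqrt(3932) = 2*sqrt(983)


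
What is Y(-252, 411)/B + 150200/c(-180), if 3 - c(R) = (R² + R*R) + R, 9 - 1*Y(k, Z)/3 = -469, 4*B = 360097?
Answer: -53715926288/23268387849 ≈ -2.3085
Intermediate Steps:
B = 360097/4 (B = (¼)*360097 = 360097/4 ≈ 90024.)
Y(k, Z) = 1434 (Y(k, Z) = 27 - 3*(-469) = 27 + 1407 = 1434)
c(R) = 3 - R - 2*R² (c(R) = 3 - ((R² + R*R) + R) = 3 - ((R² + R²) + R) = 3 - (2*R² + R) = 3 - (R + 2*R²) = 3 + (-R - 2*R²) = 3 - R - 2*R²)
Y(-252, 411)/B + 150200/c(-180) = 1434/(360097/4) + 150200/(3 - 1*(-180) - 2*(-180)²) = 1434*(4/360097) + 150200/(3 + 180 - 2*32400) = 5736/360097 + 150200/(3 + 180 - 64800) = 5736/360097 + 150200/(-64617) = 5736/360097 + 150200*(-1/64617) = 5736/360097 - 150200/64617 = -53715926288/23268387849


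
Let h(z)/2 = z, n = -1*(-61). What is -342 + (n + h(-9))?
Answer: -299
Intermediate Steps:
n = 61
h(z) = 2*z
-342 + (n + h(-9)) = -342 + (61 + 2*(-9)) = -342 + (61 - 18) = -342 + 43 = -299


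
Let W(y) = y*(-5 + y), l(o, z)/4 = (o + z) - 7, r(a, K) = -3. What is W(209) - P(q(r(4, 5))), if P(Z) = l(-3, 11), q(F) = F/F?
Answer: 42632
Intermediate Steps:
q(F) = 1
l(o, z) = -28 + 4*o + 4*z (l(o, z) = 4*((o + z) - 7) = 4*(-7 + o + z) = -28 + 4*o + 4*z)
P(Z) = 4 (P(Z) = -28 + 4*(-3) + 4*11 = -28 - 12 + 44 = 4)
W(209) - P(q(r(4, 5))) = 209*(-5 + 209) - 1*4 = 209*204 - 4 = 42636 - 4 = 42632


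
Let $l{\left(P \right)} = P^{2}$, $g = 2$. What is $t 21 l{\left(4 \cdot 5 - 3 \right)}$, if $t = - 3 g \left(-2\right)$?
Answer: $72828$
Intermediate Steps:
$t = 12$ ($t = \left(-3\right) 2 \left(-2\right) = \left(-6\right) \left(-2\right) = 12$)
$t 21 l{\left(4 \cdot 5 - 3 \right)} = 12 \cdot 21 \left(4 \cdot 5 - 3\right)^{2} = 252 \left(20 - 3\right)^{2} = 252 \cdot 17^{2} = 252 \cdot 289 = 72828$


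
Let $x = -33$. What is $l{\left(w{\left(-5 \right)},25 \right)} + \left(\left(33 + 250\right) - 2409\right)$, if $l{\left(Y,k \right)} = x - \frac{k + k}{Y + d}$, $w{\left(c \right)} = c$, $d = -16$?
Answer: $- \frac{45289}{21} \approx -2156.6$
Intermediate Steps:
$l{\left(Y,k \right)} = -33 - \frac{2 k}{-16 + Y}$ ($l{\left(Y,k \right)} = -33 - \frac{k + k}{Y - 16} = -33 - \frac{2 k}{-16 + Y}$)
$l{\left(w{\left(-5 \right)},25 \right)} + \left(\left(33 + 250\right) - 2409\right) = \frac{528 - -165 - 50}{-16 - 5} + \left(\left(33 + 250\right) - 2409\right) = \frac{528 + 165 - 50}{-21} + \left(283 - 2409\right) = \left(- \frac{1}{21}\right) 643 - 2126 = - \frac{643}{21} - 2126 = - \frac{45289}{21}$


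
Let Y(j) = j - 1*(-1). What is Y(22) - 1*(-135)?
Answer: 158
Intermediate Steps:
Y(j) = 1 + j (Y(j) = j + 1 = 1 + j)
Y(22) - 1*(-135) = (1 + 22) - 1*(-135) = 23 + 135 = 158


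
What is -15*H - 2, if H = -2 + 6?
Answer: -62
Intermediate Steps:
H = 4
-15*H - 2 = -15*4 - 2 = -60 - 2 = -62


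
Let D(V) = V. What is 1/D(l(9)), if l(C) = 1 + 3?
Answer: ¼ ≈ 0.25000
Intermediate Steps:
l(C) = 4
1/D(l(9)) = 1/4 = ¼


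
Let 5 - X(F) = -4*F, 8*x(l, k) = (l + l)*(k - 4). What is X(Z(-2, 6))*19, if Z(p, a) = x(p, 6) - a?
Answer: -437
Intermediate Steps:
x(l, k) = l*(-4 + k)/4 (x(l, k) = ((l + l)*(k - 4))/8 = ((2*l)*(-4 + k))/8 = (2*l*(-4 + k))/8 = l*(-4 + k)/4)
Z(p, a) = p/2 - a (Z(p, a) = p*(-4 + 6)/4 - a = (¼)*p*2 - a = p/2 - a)
X(F) = 5 + 4*F (X(F) = 5 - (-4)*F = 5 + 4*F)
X(Z(-2, 6))*19 = (5 + 4*((½)*(-2) - 1*6))*19 = (5 + 4*(-1 - 6))*19 = (5 + 4*(-7))*19 = (5 - 28)*19 = -23*19 = -437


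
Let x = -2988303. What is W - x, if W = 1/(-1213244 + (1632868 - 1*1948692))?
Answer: 4569318491603/1529068 ≈ 2.9883e+6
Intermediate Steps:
W = -1/1529068 (W = 1/(-1213244 + (1632868 - 1948692)) = 1/(-1213244 - 315824) = 1/(-1529068) = -1/1529068 ≈ -6.5399e-7)
W - x = -1/1529068 - 1*(-2988303) = -1/1529068 + 2988303 = 4569318491603/1529068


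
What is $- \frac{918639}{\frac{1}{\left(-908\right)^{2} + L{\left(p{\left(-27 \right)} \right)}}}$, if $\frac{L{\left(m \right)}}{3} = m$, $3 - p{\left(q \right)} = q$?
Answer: $-757467462006$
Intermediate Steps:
$p{\left(q \right)} = 3 - q$
$L{\left(m \right)} = 3 m$
$- \frac{918639}{\frac{1}{\left(-908\right)^{2} + L{\left(p{\left(-27 \right)} \right)}}} = - \frac{918639}{\frac{1}{\left(-908\right)^{2} + 3 \left(3 - -27\right)}} = - \frac{918639}{\frac{1}{824464 + 3 \left(3 + 27\right)}} = - \frac{918639}{\frac{1}{824464 + 3 \cdot 30}} = - \frac{918639}{\frac{1}{824464 + 90}} = - \frac{918639}{\frac{1}{824554}} = - 918639 \frac{1}{\frac{1}{824554}} = \left(-918639\right) 824554 = -757467462006$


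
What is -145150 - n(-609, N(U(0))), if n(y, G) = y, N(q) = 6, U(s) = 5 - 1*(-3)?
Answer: -144541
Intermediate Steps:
U(s) = 8 (U(s) = 5 + 3 = 8)
-145150 - n(-609, N(U(0))) = -145150 - 1*(-609) = -145150 + 609 = -144541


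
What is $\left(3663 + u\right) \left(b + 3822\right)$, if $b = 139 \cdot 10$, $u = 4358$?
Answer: $41805452$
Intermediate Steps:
$b = 1390$
$\left(3663 + u\right) \left(b + 3822\right) = \left(3663 + 4358\right) \left(1390 + 3822\right) = 8021 \cdot 5212 = 41805452$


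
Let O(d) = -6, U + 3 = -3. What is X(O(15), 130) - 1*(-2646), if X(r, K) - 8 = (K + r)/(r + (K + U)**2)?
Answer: 20396052/7685 ≈ 2654.0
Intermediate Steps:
U = -6 (U = -3 - 3 = -6)
X(r, K) = 8 + (K + r)/(r + (-6 + K)**2) (X(r, K) = 8 + (K + r)/(r + (K - 6)**2) = 8 + (K + r)/(r + (-6 + K)**2))
X(O(15), 130) - 1*(-2646) = (130 + 8*(-6 + 130)**2 + 9*(-6))/(-6 + (-6 + 130)**2) - 1*(-2646) = (130 + 8*124**2 - 54)/(-6 + 124**2) + 2646 = (130 + 8*15376 - 54)/(-6 + 15376) + 2646 = (130 + 123008 - 54)/15370 + 2646 = (1/15370)*123084 + 2646 = 61542/7685 + 2646 = 20396052/7685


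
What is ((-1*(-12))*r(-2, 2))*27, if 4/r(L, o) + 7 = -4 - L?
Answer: -144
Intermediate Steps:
r(L, o) = 4/(-11 - L) (r(L, o) = 4/(-7 + (-4 - L)) = 4/(-11 - L))
((-1*(-12))*r(-2, 2))*27 = ((-1*(-12))*(-4/(11 - 2)))*27 = (12*(-4/9))*27 = -16/3*27 = -144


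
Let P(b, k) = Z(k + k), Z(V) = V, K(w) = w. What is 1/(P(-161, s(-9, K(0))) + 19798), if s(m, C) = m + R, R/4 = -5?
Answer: 1/19740 ≈ 5.0659e-5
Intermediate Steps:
R = -20 (R = 4*(-5) = -20)
s(m, C) = -20 + m (s(m, C) = m - 20 = -20 + m)
P(b, k) = 2*k (P(b, k) = k + k = 2*k)
1/(P(-161, s(-9, K(0))) + 19798) = 1/(2*(-20 - 9) + 19798) = 1/(2*(-29) + 19798) = 1/(-58 + 19798) = 1/19740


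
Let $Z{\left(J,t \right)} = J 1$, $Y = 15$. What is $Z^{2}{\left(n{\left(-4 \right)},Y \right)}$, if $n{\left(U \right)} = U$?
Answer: $16$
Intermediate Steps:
$Z{\left(J,t \right)} = J$
$Z^{2}{\left(n{\left(-4 \right)},Y \right)} = \left(-4\right)^{2} = 16$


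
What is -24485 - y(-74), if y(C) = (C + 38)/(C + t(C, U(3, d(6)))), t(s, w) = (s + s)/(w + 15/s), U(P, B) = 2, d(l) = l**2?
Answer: -254572939/10397 ≈ -24485.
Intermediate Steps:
t(s, w) = 2*s/(w + 15/s) (t(s, w) = (2*s)/(w + 15/s) = 2*s/(w + 15/s))
y(C) = (38 + C)/(C + 2*C**2/(15 + 2*C)) (y(C) = (C + 38)/(C + 2*C**2/(15 + C*2)) = (38 + C)/(C + 2*C**2/(15 + 2*C)))
-24485 - y(-74) = -24485 - (15 + 2*(-74))*(38 - 74)/((-74)*(15 + 4*(-74))) = -24485 - (-1)*(15 - 148)*(-36)/(74*(15 - 296)) = -24485 - (-1)*(-133)*(-36)/(74*(-281)) = -24485 - (-1)*(-1)*(-133)*(-36)/(74*281) = -24485 - 1*2394/10397 = -24485 - 2394/10397 = -254572939/10397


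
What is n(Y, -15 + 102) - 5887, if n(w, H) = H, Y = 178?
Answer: -5800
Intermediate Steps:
n(Y, -15 + 102) - 5887 = (-15 + 102) - 5887 = 87 - 5887 = -5800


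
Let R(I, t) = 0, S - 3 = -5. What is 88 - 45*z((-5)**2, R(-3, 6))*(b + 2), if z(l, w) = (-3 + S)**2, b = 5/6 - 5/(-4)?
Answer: -18023/4 ≈ -4505.8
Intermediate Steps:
S = -2 (S = 3 - 5 = -2)
b = 25/12 (b = 5*(1/6) - 5*(-1/4) = 5/6 + 5/4 = 25/12 ≈ 2.0833)
z(l, w) = 25 (z(l, w) = (-3 - 2)**2 = (-5)**2 = 25)
88 - 45*z((-5)**2, R(-3, 6))*(b + 2) = 88 - 1125*(25/12 + 2) = 88 - 1125*49/12 = 88 - 45*1225/12 = 88 - 18375/4 = -18023/4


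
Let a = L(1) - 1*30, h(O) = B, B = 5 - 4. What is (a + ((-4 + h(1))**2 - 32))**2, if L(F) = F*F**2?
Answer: 2704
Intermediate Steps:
B = 1
L(F) = F**3
h(O) = 1
a = -29 (a = 1**3 - 1*30 = 1 - 30 = -29)
(a + ((-4 + h(1))**2 - 32))**2 = (-29 + ((-4 + 1)**2 - 32))**2 = (-29 + ((-3)**2 - 32))**2 = (-29 + (9 - 32))**2 = (-29 - 23)**2 = (-52)**2 = 2704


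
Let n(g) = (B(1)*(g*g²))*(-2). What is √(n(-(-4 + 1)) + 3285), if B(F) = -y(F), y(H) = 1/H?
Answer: 3*√371 ≈ 57.784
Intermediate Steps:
B(F) = -1/F
n(g) = 2*g³ (n(g) = ((-1/1)*(g*g²))*(-2) = ((-1*1)*g³)*(-2) = -g³*(-2) = 2*g³)
√(n(-(-4 + 1)) + 3285) = √(2*(-(-4 + 1))³ + 3285) = √(2*(-1*(-3))³ + 3285) = √(2*3³ + 3285) = √(2*27 + 3285) = √(54 + 3285) = √3339 = 3*√371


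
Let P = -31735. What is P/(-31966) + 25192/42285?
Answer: 195200177/122880210 ≈ 1.5885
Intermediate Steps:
P/(-31966) + 25192/42285 = -31735/(-31966) + 25192/42285 = -31735*(-1/31966) + 25192*(1/42285) = 2885/2906 + 25192/42285 = 195200177/122880210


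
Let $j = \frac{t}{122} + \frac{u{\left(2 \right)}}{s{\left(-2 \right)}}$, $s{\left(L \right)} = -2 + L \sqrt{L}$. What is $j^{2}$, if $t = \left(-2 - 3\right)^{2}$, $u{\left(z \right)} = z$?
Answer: $\frac{- 8159 i - 4850 \sqrt{2}}{14884 \left(i + 2 \sqrt{2}\right)} \approx -0.20573 - 0.12107 i$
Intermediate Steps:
$t = 25$ ($t = \left(-5\right)^{2} = 25$)
$s{\left(L \right)} = -2 + L^{\frac{3}{2}}$
$j = \frac{25}{122} + \frac{2}{-2 - 2 i \sqrt{2}}$ ($j = \frac{25}{122} + \frac{2}{-2 + \left(-2\right)^{\frac{3}{2}}} = 25 \cdot \frac{1}{122} + \frac{2}{-2 - 2 i \sqrt{2}} = \frac{25}{122} + \frac{2}{-2 - 2 i \sqrt{2}} \approx -0.12842 + 0.4714 i$)
$j^{2} = \left(- \frac{47}{366} + \frac{i \sqrt{2}}{3}\right)^{2}$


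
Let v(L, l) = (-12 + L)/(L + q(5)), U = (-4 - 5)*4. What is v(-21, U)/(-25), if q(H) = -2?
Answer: -33/575 ≈ -0.057391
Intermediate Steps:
U = -36 (U = -9*4 = -36)
v(L, l) = (-12 + L)/(-2 + L) (v(L, l) = (-12 + L)/(L - 2) = (-12 + L)/(-2 + L))
v(-21, U)/(-25) = ((-12 - 21)/(-2 - 21))/(-25) = (-33/(-23))*(-1/25) = -1/23*(-33)*(-1/25) = (33/23)*(-1/25) = -33/575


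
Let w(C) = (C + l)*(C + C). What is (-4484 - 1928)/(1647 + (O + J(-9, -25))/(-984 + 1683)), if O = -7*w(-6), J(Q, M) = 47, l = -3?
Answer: -1120497/287636 ≈ -3.8955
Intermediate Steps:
w(C) = 2*C*(-3 + C) (w(C) = (C - 3)*(C + C) = (-3 + C)*(2*C) = 2*C*(-3 + C))
O = -756 (O = -14*(-6)*(-3 - 6) = -14*(-6)*(-9) = -7*108 = -756)
(-4484 - 1928)/(1647 + (O + J(-9, -25))/(-984 + 1683)) = (-4484 - 1928)/(1647 + (-756 + 47)/(-984 + 1683)) = -6412/(1647 - 709/699) = -6412/1150544/699 = -6412*699/1150544 = -1120497/287636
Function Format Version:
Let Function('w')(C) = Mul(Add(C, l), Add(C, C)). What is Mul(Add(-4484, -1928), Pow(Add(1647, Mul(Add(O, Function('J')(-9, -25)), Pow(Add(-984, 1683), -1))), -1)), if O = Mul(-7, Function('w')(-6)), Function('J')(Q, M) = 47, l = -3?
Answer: Rational(-1120497, 287636) ≈ -3.8955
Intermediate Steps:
Function('w')(C) = Mul(2, C, Add(-3, C)) (Function('w')(C) = Mul(Add(C, -3), Add(C, C)) = Mul(Add(-3, C), Mul(2, C)) = Mul(2, C, Add(-3, C)))
O = -756 (O = Mul(-7, Mul(2, -6, Add(-3, -6))) = Mul(-7, Mul(2, -6, -9)) = Mul(-7, 108) = -756)
Mul(Add(-4484, -1928), Pow(Add(1647, Mul(Add(O, Function('J')(-9, -25)), Pow(Add(-984, 1683), -1))), -1)) = Mul(Add(-4484, -1928), Pow(Add(1647, Mul(Add(-756, 47), Pow(Add(-984, 1683), -1))), -1)) = Mul(-6412, Pow(Add(1647, Mul(-709, Pow(699, -1))), -1)) = Mul(-6412, Pow(Add(1647, Mul(-709, Rational(1, 699))), -1)) = Mul(-6412, Pow(Add(1647, Rational(-709, 699)), -1)) = Mul(-6412, Pow(Rational(1150544, 699), -1)) = Mul(-6412, Rational(699, 1150544)) = Rational(-1120497, 287636)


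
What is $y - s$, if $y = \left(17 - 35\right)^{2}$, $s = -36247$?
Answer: $36571$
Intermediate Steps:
$y = 324$ ($y = \left(-18\right)^{2} = 324$)
$y - s = 324 - -36247 = 324 + 36247 = 36571$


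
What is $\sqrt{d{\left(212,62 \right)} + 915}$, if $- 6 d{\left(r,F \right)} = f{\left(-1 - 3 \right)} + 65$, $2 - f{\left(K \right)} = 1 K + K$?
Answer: $\frac{19 \sqrt{10}}{2} \approx 30.042$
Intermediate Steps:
$f{\left(K \right)} = 2 - 2 K$ ($f{\left(K \right)} = 2 - \left(1 K + K\right) = 2 - \left(K + K\right) = 2 - 2 K$)
$d{\left(r,F \right)} = - \frac{25}{2}$ ($d{\left(r,F \right)} = - \frac{\left(2 - 2 \left(-1 - 3\right)\right) + 65}{6} = - \frac{\left(2 - -8\right) + 65}{6} = - \frac{\left(2 + 8\right) + 65}{6} = - \frac{10 + 65}{6} = \left(- \frac{1}{6}\right) 75 = - \frac{25}{2}$)
$\sqrt{d{\left(212,62 \right)} + 915} = \sqrt{- \frac{25}{2} + 915} = \sqrt{\frac{1805}{2}} = \frac{19 \sqrt{10}}{2}$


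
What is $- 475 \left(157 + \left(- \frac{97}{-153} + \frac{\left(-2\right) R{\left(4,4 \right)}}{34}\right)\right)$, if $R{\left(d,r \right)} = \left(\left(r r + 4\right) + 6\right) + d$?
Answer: $- \frac{11327800}{153} \approx -74038.0$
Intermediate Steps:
$R{\left(d,r \right)} = 10 + d + r^{2}$ ($R{\left(d,r \right)} = \left(\left(r^{2} + 4\right) + 6\right) + d = \left(\left(4 + r^{2}\right) + 6\right) + d = \left(10 + r^{2}\right) + d = 10 + d + r^{2}$)
$- 475 \left(157 + \left(- \frac{97}{-153} + \frac{\left(-2\right) R{\left(4,4 \right)}}{34}\right)\right) = - 475 \left(157 + \left(- \frac{97}{-153} + \frac{\left(-2\right) \left(10 + 4 + 4^{2}\right)}{34}\right)\right) = - 475 \left(157 + \left(\left(-97\right) \left(- \frac{1}{153}\right) + - 2 \left(10 + 4 + 16\right) \frac{1}{34}\right)\right) = - 475 \left(157 + \left(\frac{97}{153} + \left(-2\right) 30 \cdot \frac{1}{34}\right)\right) = - 475 \left(157 + \left(\frac{97}{153} - \frac{30}{17}\right)\right) = - 475 \left(157 - \frac{173}{153}\right) = \left(-475\right) \frac{23848}{153} = - \frac{11327800}{153}$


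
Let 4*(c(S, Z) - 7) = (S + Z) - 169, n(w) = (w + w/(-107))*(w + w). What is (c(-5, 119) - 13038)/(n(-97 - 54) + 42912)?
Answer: -5583153/37701584 ≈ -0.14809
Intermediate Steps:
n(w) = 212*w²/107 (n(w) = (w + w*(-1/107))*(2*w) = (w - w/107)*(2*w) = (106*w/107)*(2*w) = 212*w²/107)
c(S, Z) = -141/4 + S/4 + Z/4 (c(S, Z) = 7 + ((S + Z) - 169)/4 = 7 + (-169 + S + Z)/4 = 7 + (-169/4 + S/4 + Z/4) = -141/4 + S/4 + Z/4)
(c(-5, 119) - 13038)/(n(-97 - 54) + 42912) = ((-141/4 + (¼)*(-5) + (¼)*119) - 13038)/(212*(-97 - 54)²/107 + 42912) = ((-141/4 - 5/4 + 119/4) - 13038)/((212/107)*(-151)² + 42912) = (-27/4 - 13038)/((212/107)*22801 + 42912) = -52179/(4*(4833812/107 + 42912)) = -52179/(4*9425396/107) = -52179/4*107/9425396 = -5583153/37701584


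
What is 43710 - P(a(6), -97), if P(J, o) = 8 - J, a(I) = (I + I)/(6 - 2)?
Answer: 43705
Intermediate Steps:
a(I) = I/2 (a(I) = (2*I)/4 = (2*I)*(1/4) = I/2)
43710 - P(a(6), -97) = 43710 - (8 - 6/2) = 43710 - (8 - 1*3) = 43710 - (8 - 3) = 43710 - 1*5 = 43710 - 5 = 43705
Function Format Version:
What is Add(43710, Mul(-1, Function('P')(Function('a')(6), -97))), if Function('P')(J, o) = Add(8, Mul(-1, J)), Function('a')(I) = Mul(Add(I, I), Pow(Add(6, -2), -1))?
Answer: 43705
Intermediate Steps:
Function('a')(I) = Mul(Rational(1, 2), I) (Function('a')(I) = Mul(Mul(2, I), Pow(4, -1)) = Mul(Mul(2, I), Rational(1, 4)) = Mul(Rational(1, 2), I))
Add(43710, Mul(-1, Function('P')(Function('a')(6), -97))) = Add(43710, Mul(-1, Add(8, Mul(-1, Mul(Rational(1, 2), 6))))) = Add(43710, Mul(-1, Add(8, Mul(-1, 3)))) = Add(43710, Mul(-1, Add(8, -3))) = Add(43710, Mul(-1, 5)) = Add(43710, -5) = 43705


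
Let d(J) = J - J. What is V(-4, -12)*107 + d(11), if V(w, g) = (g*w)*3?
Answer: 15408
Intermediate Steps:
d(J) = 0
V(w, g) = 3*g*w
V(-4, -12)*107 + d(11) = (3*(-12)*(-4))*107 + 0 = 144*107 + 0 = 15408 + 0 = 15408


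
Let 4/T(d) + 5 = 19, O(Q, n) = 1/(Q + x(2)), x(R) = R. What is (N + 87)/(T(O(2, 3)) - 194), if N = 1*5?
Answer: -161/339 ≈ -0.47493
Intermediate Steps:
N = 5
O(Q, n) = 1/(2 + Q) (O(Q, n) = 1/(Q + 2) = 1/(2 + Q))
T(d) = 2/7 (T(d) = 4/(-5 + 19) = 4/14 = 4*(1/14) = 2/7)
(N + 87)/(T(O(2, 3)) - 194) = (5 + 87)/(2/7 - 194) = 92/(-1356/7) = 92*(-7/1356) = -161/339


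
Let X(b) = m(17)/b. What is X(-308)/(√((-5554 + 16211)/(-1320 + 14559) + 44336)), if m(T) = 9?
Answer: -27*√863440167631/180788287988 ≈ -0.00013877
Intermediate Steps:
X(b) = 9/b
X(-308)/(√((-5554 + 16211)/(-1320 + 14559) + 44336)) = (9/(-308))/(√((-5554 + 16211)/(-1320 + 14559) + 44336)) = (9*(-1/308))/(√(10657/13239 + 44336)) = -9/(308*√(10657*(1/13239) + 44336)) = -9/(308*√(10657/13239 + 44336)) = -9*3*√863440167631/586974961/308 = -27*√863440167631/180788287988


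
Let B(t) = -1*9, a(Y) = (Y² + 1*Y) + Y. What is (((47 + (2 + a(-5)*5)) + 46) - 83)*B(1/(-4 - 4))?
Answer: -783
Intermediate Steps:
a(Y) = Y² + 2*Y (a(Y) = (Y² + Y) + Y = (Y + Y²) + Y = Y² + 2*Y)
B(t) = -9
(((47 + (2 + a(-5)*5)) + 46) - 83)*B(1/(-4 - 4)) = (((47 + (2 - 5*(2 - 5)*5)) + 46) - 83)*(-9) = (((47 + (2 - 5*(-3)*5)) + 46) - 83)*(-9) = (((47 + (2 + 15*5)) + 46) - 83)*(-9) = (((47 + (2 + 75)) + 46) - 83)*(-9) = (((47 + 77) + 46) - 83)*(-9) = ((124 + 46) - 83)*(-9) = (170 - 83)*(-9) = 87*(-9) = -783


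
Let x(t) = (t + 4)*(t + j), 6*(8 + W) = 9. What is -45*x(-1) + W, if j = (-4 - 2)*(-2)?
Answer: -2983/2 ≈ -1491.5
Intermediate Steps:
W = -13/2 (W = -8 + (⅙)*9 = -8 + 3/2 = -13/2 ≈ -6.5000)
j = 12 (j = -6*(-2) = 12)
x(t) = (4 + t)*(12 + t) (x(t) = (t + 4)*(t + 12) = (4 + t)*(12 + t))
-45*x(-1) + W = -45*(48 + (-1)² + 16*(-1)) - 13/2 = -45*(48 + 1 - 16) - 13/2 = -45*33 - 13/2 = -1485 - 13/2 = -2983/2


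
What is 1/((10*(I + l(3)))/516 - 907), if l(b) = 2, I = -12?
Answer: -129/117028 ≈ -0.0011023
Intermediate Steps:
1/((10*(I + l(3)))/516 - 907) = 1/((10*(-12 + 2))/516 - 907) = 1/((10*(-10))*(1/516) - 907) = 1/(-100*1/516 - 907) = 1/(-25/129 - 907) = 1/(-117028/129) = -129/117028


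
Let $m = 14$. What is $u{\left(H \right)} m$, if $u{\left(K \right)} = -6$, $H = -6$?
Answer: $-84$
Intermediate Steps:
$u{\left(H \right)} m = \left(-6\right) 14 = -84$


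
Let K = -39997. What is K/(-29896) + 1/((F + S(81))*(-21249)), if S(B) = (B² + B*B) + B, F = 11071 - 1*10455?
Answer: 317424764603/237261064248 ≈ 1.3379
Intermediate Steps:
F = 616 (F = 11071 - 10455 = 616)
S(B) = B + 2*B² (S(B) = (B² + B²) + B = 2*B² + B = B + 2*B²)
K/(-29896) + 1/((F + S(81))*(-21249)) = -39997/(-29896) + 1/((616 + 81*(1 + 2*81))*(-21249)) = -39997*(-1/29896) - 1/21249/(616 + 81*(1 + 162)) = 1081/808 - 1/21249/(616 + 81*163) = 1081/808 - 1/21249/(616 + 13203) = 1081/808 - 1/21249/13819 = 1081/808 + (1/13819)*(-1/21249) = 1081/808 - 1/293639931 = 317424764603/237261064248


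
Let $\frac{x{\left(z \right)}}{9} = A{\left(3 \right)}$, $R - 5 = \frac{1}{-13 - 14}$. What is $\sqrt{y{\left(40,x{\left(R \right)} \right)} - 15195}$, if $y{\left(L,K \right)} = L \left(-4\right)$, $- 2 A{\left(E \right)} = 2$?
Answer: $i \sqrt{15355} \approx 123.92 i$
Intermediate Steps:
$A{\left(E \right)} = -1$ ($A{\left(E \right)} = \left(- \frac{1}{2}\right) 2 = -1$)
$R = \frac{134}{27}$ ($R = 5 + \frac{1}{-13 - 14} = 5 + \frac{1}{-27} = 5 - \frac{1}{27} = \frac{134}{27} \approx 4.963$)
$x{\left(z \right)} = -9$ ($x{\left(z \right)} = 9 \left(-1\right) = -9$)
$y{\left(L,K \right)} = - 4 L$
$\sqrt{y{\left(40,x{\left(R \right)} \right)} - 15195} = \sqrt{\left(-4\right) 40 - 15195} = \sqrt{-160 - 15195} = \sqrt{-15355} = i \sqrt{15355}$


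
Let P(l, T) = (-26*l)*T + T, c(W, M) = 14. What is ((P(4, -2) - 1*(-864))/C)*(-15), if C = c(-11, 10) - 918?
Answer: 8025/452 ≈ 17.754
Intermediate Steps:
P(l, T) = T - 26*T*l (P(l, T) = -26*T*l + T = T - 26*T*l)
C = -904 (C = 14 - 918 = -904)
((P(4, -2) - 1*(-864))/C)*(-15) = ((-2*(1 - 26*4) - 1*(-864))/(-904))*(-15) = ((-2*(1 - 104) + 864)*(-1/904))*(-15) = ((-2*(-103) + 864)*(-1/904))*(-15) = ((206 + 864)*(-1/904))*(-15) = (1070*(-1/904))*(-15) = -535/452*(-15) = 8025/452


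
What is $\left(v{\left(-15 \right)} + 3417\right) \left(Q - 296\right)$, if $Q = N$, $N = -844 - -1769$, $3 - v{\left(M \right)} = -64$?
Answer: $2191436$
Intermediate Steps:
$v{\left(M \right)} = 67$ ($v{\left(M \right)} = 3 - -64 = 3 + 64 = 67$)
$N = 925$ ($N = -844 + 1769 = 925$)
$Q = 925$
$\left(v{\left(-15 \right)} + 3417\right) \left(Q - 296\right) = \left(67 + 3417\right) \left(925 - 296\right) = 3484 \cdot 629 = 2191436$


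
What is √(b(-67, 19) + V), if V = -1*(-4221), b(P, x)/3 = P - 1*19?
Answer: √3963 ≈ 62.952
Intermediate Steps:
b(P, x) = -57 + 3*P (b(P, x) = 3*(P - 1*19) = 3*(P - 19) = 3*(-19 + P) = -57 + 3*P)
V = 4221
√(b(-67, 19) + V) = √((-57 + 3*(-67)) + 4221) = √((-57 - 201) + 4221) = √(-258 + 4221) = √3963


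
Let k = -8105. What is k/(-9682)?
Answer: 8105/9682 ≈ 0.83712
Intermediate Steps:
k/(-9682) = -8105/(-9682) = -8105*(-1/9682) = 8105/9682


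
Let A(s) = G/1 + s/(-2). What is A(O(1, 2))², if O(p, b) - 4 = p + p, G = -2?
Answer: 25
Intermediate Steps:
O(p, b) = 4 + 2*p (O(p, b) = 4 + (p + p) = 4 + 2*p)
A(s) = -2 - s/2 (A(s) = -2/1 + s/(-2) = -2*1 + s*(-½) = -2 - s/2)
A(O(1, 2))² = (-2 - (4 + 2*1)/2)² = (-2 - (4 + 2)/2)² = (-2 - ½*6)² = (-2 - 3)² = (-5)² = 25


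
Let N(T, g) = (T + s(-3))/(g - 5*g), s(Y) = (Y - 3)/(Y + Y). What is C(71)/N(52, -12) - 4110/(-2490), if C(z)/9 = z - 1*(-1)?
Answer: 2588893/4399 ≈ 588.52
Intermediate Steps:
s(Y) = (-3 + Y)/(2*Y) (s(Y) = (-3 + Y)/((2*Y)) = (-3 + Y)*(1/(2*Y)) = (-3 + Y)/(2*Y))
C(z) = 9 + 9*z (C(z) = 9*(z - 1*(-1)) = 9*(z + 1) = 9*(1 + z) = 9 + 9*z)
N(T, g) = -(1 + T)/(4*g) (N(T, g) = (T + (½)*(-3 - 3)/(-3))/(g - 5*g) = (T + (½)*(-⅓)*(-6))/((-4*g)) = (T + 1)*(-1/(4*g)) = (1 + T)*(-1/(4*g)) = -(1 + T)/(4*g))
C(71)/N(52, -12) - 4110/(-2490) = (9 + 9*71)/(((¼)*(-1 - 1*52)/(-12))) - 4110/(-2490) = (9 + 639)/(((¼)*(-1/12)*(-1 - 52))) - 4110*(-1/2490) = 648/(((¼)*(-1/12)*(-53))) + 137/83 = 648/(53/48) + 137/83 = 648*(48/53) + 137/83 = 31104/53 + 137/83 = 2588893/4399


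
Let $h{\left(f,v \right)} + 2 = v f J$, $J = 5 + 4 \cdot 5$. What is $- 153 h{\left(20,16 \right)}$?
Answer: $-1223694$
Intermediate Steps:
$J = 25$ ($J = 5 + 20 = 25$)
$h{\left(f,v \right)} = -2 + 25 f v$ ($h{\left(f,v \right)} = -2 + v f 25 = -2 + f v 25 = -2 + 25 f v$)
$- 153 h{\left(20,16 \right)} = - 153 \left(-2 + 25 \cdot 20 \cdot 16\right) = - 153 \left(-2 + 8000\right) = \left(-153\right) 7998 = -1223694$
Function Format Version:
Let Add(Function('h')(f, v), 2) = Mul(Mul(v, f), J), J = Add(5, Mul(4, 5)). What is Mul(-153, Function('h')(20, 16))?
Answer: -1223694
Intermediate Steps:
J = 25 (J = Add(5, 20) = 25)
Function('h')(f, v) = Add(-2, Mul(25, f, v)) (Function('h')(f, v) = Add(-2, Mul(Mul(v, f), 25)) = Add(-2, Mul(Mul(f, v), 25)) = Add(-2, Mul(25, f, v)))
Mul(-153, Function('h')(20, 16)) = Mul(-153, Add(-2, Mul(25, 20, 16))) = Mul(-153, Add(-2, 8000)) = Mul(-153, 7998) = -1223694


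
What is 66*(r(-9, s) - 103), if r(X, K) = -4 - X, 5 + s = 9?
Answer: -6468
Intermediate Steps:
s = 4 (s = -5 + 9 = 4)
66*(r(-9, s) - 103) = 66*((-4 - 1*(-9)) - 103) = 66*((-4 + 9) - 103) = 66*(5 - 103) = 66*(-98) = -6468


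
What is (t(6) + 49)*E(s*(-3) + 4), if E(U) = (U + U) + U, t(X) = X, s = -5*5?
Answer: 13035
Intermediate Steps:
s = -25
E(U) = 3*U (E(U) = 2*U + U = 3*U)
(t(6) + 49)*E(s*(-3) + 4) = (6 + 49)*(3*(-25*(-3) + 4)) = 55*(3*(75 + 4)) = 55*(3*79) = 55*237 = 13035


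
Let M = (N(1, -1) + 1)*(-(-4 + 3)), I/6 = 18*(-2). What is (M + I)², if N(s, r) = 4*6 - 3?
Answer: 37636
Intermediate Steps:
N(s, r) = 21 (N(s, r) = 24 - 3 = 21)
I = -216 (I = 6*(18*(-2)) = 6*(-36) = -216)
M = 22 (M = (21 + 1)*(-(-4 + 3)) = 22*(-1*(-1)) = 22*1 = 22)
(M + I)² = (22 - 216)² = (-194)² = 37636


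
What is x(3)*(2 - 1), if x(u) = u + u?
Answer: 6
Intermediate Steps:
x(u) = 2*u
x(3)*(2 - 1) = (2*3)*(2 - 1) = 6*1 = 6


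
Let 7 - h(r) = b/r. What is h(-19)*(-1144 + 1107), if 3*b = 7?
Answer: -15022/57 ≈ -263.54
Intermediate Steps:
b = 7/3 (b = (⅓)*7 = 7/3 ≈ 2.3333)
h(r) = 7 - 7/(3*r)
h(-19)*(-1144 + 1107) = (7 - 7/3/(-19))*(-1144 + 1107) = (7 - 7/3*(-1/19))*(-37) = (7 + 7/57)*(-37) = (406/57)*(-37) = -15022/57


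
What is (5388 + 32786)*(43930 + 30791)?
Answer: 2852399454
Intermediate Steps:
(5388 + 32786)*(43930 + 30791) = 38174*74721 = 2852399454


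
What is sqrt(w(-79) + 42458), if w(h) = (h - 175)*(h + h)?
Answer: sqrt(82590) ≈ 287.38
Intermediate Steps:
w(h) = 2*h*(-175 + h) (w(h) = (-175 + h)*(2*h) = 2*h*(-175 + h))
sqrt(w(-79) + 42458) = sqrt(2*(-79)*(-175 - 79) + 42458) = sqrt(2*(-79)*(-254) + 42458) = sqrt(40132 + 42458) = sqrt(82590)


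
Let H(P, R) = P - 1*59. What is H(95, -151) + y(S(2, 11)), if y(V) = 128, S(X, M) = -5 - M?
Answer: 164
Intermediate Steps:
H(P, R) = -59 + P (H(P, R) = P - 59 = -59 + P)
H(95, -151) + y(S(2, 11)) = (-59 + 95) + 128 = 36 + 128 = 164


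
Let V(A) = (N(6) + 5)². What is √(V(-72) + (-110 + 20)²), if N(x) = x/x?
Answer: 6*√226 ≈ 90.200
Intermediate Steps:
N(x) = 1
V(A) = 36 (V(A) = (1 + 5)² = 6² = 36)
√(V(-72) + (-110 + 20)²) = √(36 + (-110 + 20)²) = √(36 + (-90)²) = √(36 + 8100) = √8136 = 6*√226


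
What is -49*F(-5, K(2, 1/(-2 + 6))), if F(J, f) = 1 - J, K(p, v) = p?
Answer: -294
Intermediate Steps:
-49*F(-5, K(2, 1/(-2 + 6))) = -49*(1 - 1*(-5)) = -49*(1 + 5) = -49*6 = -294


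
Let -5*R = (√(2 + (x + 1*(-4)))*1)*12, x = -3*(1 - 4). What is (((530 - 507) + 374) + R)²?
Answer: 3941233/25 - 9528*√7/5 ≈ 1.5261e+5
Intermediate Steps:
x = 9 (x = -3*(-3) = 9)
R = -12*√7/5 (R = -√(2 + (9 + 1*(-4)))*1*12/5 = -√(2 + (9 - 4))*1*12/5 = -√(2 + 5)*1*12/5 = -√7*1*12/5 = -√7*12/5 = -12*√7/5 ≈ -6.3498)
(((530 - 507) + 374) + R)² = (((530 - 507) + 374) - 12*√7/5)² = ((23 + 374) - 12*√7/5)² = (397 - 12*√7/5)²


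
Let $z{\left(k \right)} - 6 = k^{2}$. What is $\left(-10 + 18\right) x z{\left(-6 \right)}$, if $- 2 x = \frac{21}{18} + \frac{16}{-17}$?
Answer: $- \frac{644}{17} \approx -37.882$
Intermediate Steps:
$z{\left(k \right)} = 6 + k^{2}$
$x = - \frac{23}{204}$ ($x = - \frac{\frac{21}{18} + \frac{16}{-17}}{2} = - \frac{21 \cdot \frac{1}{18} + 16 \left(- \frac{1}{17}\right)}{2} = - \frac{\frac{7}{6} - \frac{16}{17}}{2} = \left(- \frac{1}{2}\right) \frac{23}{102} = - \frac{23}{204} \approx -0.11275$)
$\left(-10 + 18\right) x z{\left(-6 \right)} = \left(-10 + 18\right) \left(- \frac{23}{204}\right) \left(6 + \left(-6\right)^{2}\right) = 8 \left(- \frac{23}{204}\right) \left(6 + 36\right) = \left(- \frac{46}{51}\right) 42 = - \frac{644}{17}$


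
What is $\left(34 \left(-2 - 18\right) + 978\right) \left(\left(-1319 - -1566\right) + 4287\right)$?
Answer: $1351132$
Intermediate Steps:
$\left(34 \left(-2 - 18\right) + 978\right) \left(\left(-1319 - -1566\right) + 4287\right) = \left(34 \left(-20\right) + 978\right) \left(\left(-1319 + 1566\right) + 4287\right) = \left(-680 + 978\right) \left(247 + 4287\right) = 298 \cdot 4534 = 1351132$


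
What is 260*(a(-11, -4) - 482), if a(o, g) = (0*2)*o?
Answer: -125320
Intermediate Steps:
a(o, g) = 0 (a(o, g) = 0*o = 0)
260*(a(-11, -4) - 482) = 260*(0 - 482) = 260*(-482) = -125320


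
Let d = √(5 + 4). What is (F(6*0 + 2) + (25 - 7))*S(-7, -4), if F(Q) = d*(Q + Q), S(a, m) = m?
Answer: -120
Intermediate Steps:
d = 3 (d = √9 = 3)
F(Q) = 6*Q (F(Q) = 3*(Q + Q) = 3*(2*Q) = 6*Q)
(F(6*0 + 2) + (25 - 7))*S(-7, -4) = (6*(6*0 + 2) + (25 - 7))*(-4) = (6*(0 + 2) + 18)*(-4) = (6*2 + 18)*(-4) = (12 + 18)*(-4) = 30*(-4) = -120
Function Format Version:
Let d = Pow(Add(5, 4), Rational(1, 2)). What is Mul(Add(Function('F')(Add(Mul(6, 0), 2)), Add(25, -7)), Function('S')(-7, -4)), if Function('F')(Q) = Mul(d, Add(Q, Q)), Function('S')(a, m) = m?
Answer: -120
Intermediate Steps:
d = 3 (d = Pow(9, Rational(1, 2)) = 3)
Function('F')(Q) = Mul(6, Q) (Function('F')(Q) = Mul(3, Add(Q, Q)) = Mul(3, Mul(2, Q)) = Mul(6, Q))
Mul(Add(Function('F')(Add(Mul(6, 0), 2)), Add(25, -7)), Function('S')(-7, -4)) = Mul(Add(Mul(6, Add(Mul(6, 0), 2)), Add(25, -7)), -4) = Mul(Add(Mul(6, Add(0, 2)), 18), -4) = Mul(Add(Mul(6, 2), 18), -4) = Mul(Add(12, 18), -4) = Mul(30, -4) = -120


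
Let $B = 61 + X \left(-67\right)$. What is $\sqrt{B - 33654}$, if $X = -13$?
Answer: $i \sqrt{32722} \approx 180.89 i$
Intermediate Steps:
$B = 932$ ($B = 61 - -871 = 61 + 871 = 932$)
$\sqrt{B - 33654} = \sqrt{932 - 33654} = \sqrt{-32722} = i \sqrt{32722}$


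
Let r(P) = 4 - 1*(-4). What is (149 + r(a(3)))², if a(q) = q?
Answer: 24649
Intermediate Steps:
r(P) = 8 (r(P) = 4 + 4 = 8)
(149 + r(a(3)))² = (149 + 8)² = 157² = 24649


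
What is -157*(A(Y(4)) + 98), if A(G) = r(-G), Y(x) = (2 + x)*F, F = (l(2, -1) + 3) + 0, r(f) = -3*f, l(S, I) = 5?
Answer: -37994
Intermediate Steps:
F = 8 (F = (5 + 3) + 0 = 8 + 0 = 8)
Y(x) = 16 + 8*x (Y(x) = (2 + x)*8 = 16 + 8*x)
A(G) = 3*G (A(G) = -(-3)*G = 3*G)
-157*(A(Y(4)) + 98) = -157*(3*(16 + 8*4) + 98) = -157*(3*(16 + 32) + 98) = -157*(3*48 + 98) = -157*(144 + 98) = -157*242 = -37994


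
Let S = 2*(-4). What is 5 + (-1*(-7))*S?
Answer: -51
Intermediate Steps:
S = -8
5 + (-1*(-7))*S = 5 - 1*(-7)*(-8) = 5 + 7*(-8) = 5 - 56 = -51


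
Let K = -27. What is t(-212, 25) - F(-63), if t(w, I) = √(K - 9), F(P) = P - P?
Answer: 6*I ≈ 6.0*I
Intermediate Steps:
F(P) = 0
t(w, I) = 6*I (t(w, I) = √(-27 - 9) = √(-36) = 6*I)
t(-212, 25) - F(-63) = 6*I - 1*0 = 6*I + 0 = 6*I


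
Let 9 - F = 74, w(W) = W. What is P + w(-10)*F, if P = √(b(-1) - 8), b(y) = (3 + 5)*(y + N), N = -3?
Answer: 650 + 2*I*√10 ≈ 650.0 + 6.3246*I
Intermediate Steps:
F = -65 (F = 9 - 1*74 = 9 - 74 = -65)
b(y) = -24 + 8*y (b(y) = (3 + 5)*(y - 3) = 8*(-3 + y) = -24 + 8*y)
P = 2*I*√10 (P = √((-24 + 8*(-1)) - 8) = √((-24 - 8) - 8) = √(-32 - 8) = √(-40) = 2*I*√10 ≈ 6.3246*I)
P + w(-10)*F = 2*I*√10 - 10*(-65) = 2*I*√10 + 650 = 650 + 2*I*√10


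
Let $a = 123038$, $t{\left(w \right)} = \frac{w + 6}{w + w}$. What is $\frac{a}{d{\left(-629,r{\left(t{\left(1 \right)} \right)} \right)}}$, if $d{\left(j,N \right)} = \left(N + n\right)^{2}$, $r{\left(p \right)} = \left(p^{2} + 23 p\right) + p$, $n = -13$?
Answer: $\frac{1968608}{110889} \approx 17.753$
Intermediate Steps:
$t{\left(w \right)} = \frac{6 + w}{2 w}$
$r{\left(p \right)} = p^{2} + 24 p$
$d{\left(j,N \right)} = \left(-13 + N\right)^{2}$ ($d{\left(j,N \right)} = \left(N - 13\right)^{2} = \left(-13 + N\right)^{2}$)
$\frac{a}{d{\left(-629,r{\left(t{\left(1 \right)} \right)} \right)}} = \frac{123038}{\left(-13 + \frac{6 + 1}{2 \cdot 1} \left(24 + \frac{6 + 1}{2 \cdot 1}\right)\right)^{2}} = \frac{123038}{\left(-13 + \frac{1}{2} \cdot 1 \cdot 7 \left(24 + \frac{1}{2} \cdot 1 \cdot 7\right)\right)^{2}} = \frac{123038}{\left(-13 + \frac{7 \left(24 + \frac{7}{2}\right)}{2}\right)^{2}} = \frac{123038}{\left(-13 + \frac{7}{2} \cdot \frac{55}{2}\right)^{2}} = \frac{123038}{\left(-13 + \frac{385}{4}\right)^{2}} = \frac{123038}{\left(\frac{333}{4}\right)^{2}} = \frac{123038}{\frac{110889}{16}} = 123038 \cdot \frac{16}{110889} = \frac{1968608}{110889}$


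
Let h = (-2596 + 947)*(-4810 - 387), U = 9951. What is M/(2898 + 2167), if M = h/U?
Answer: 8569853/50401815 ≈ 0.17003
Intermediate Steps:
h = 8569853 (h = -1649*(-5197) = 8569853)
M = 8569853/9951 ≈ 861.21
M/(2898 + 2167) = 8569853/(9951*(2898 + 2167)) = (8569853/9951)/5065 = (8569853/9951)*(1/5065) = 8569853/50401815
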